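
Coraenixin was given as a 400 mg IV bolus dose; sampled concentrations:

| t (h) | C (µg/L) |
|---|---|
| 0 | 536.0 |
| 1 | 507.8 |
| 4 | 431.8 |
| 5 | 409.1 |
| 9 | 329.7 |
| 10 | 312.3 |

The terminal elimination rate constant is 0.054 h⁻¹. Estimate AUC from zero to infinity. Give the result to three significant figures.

Trapezoidal AUC_0→10:
  [0→1]: (536.0+507.8)/2 × 1 = 521.9
  [1→4]: (507.8+431.8)/2 × 3 = 1409.4
  [4→5]: (431.8+409.1)/2 × 1 = 420.45
  [5→9]: (409.1+329.7)/2 × 4 = 1477.6
  [9→10]: (329.7+312.3)/2 × 1 = 321.0
  Sum = 4150.35 µg/L·h
Extrapolated tail: C_last / k_e = 312.3 / 0.054 = 5783.333
AUC_0→∞ = 4150.35 + 5783.333 = 9933.683 µg/L·h

AUC = 9930 µg/L·h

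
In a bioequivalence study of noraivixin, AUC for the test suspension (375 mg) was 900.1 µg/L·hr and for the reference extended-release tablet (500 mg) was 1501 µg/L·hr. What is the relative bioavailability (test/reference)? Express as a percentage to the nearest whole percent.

F_rel = (AUC_test/D_test) / (AUC_ref/D_ref)
      = (900.1/375) / (1501/500)
      = 2.40027 / 3.002 = 0.7996 = 79.96%

F_rel = 80%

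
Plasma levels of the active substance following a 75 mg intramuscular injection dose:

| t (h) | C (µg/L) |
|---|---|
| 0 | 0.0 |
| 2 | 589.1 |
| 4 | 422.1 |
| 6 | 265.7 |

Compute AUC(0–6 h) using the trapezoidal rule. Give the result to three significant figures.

Trapezoidal AUC_0→6:
  [0→2]: (0.0+589.1)/2 × 2 = 589.1
  [2→4]: (589.1+422.1)/2 × 2 = 1011.2
  [4→6]: (422.1+265.7)/2 × 2 = 687.8
  Sum = 2288.1 µg/L·h

AUC = 2290 µg/L·h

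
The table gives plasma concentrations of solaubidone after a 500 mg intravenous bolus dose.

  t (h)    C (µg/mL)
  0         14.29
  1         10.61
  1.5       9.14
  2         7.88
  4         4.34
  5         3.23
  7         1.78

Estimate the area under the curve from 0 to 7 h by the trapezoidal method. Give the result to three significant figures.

Trapezoidal AUC_0→7:
  [0→1]: (14.29+10.61)/2 × 1 = 12.45
  [1→1.5]: (10.61+9.14)/2 × 0.5 = 4.9375
  [1.5→2]: (9.14+7.88)/2 × 0.5 = 4.255
  [2→4]: (7.88+4.34)/2 × 2 = 12.22
  [4→5]: (4.34+3.23)/2 × 1 = 3.785
  [5→7]: (3.23+1.78)/2 × 2 = 5.01
  Sum = 42.6575 µg/mL·h

AUC = 42.7 µg/mL·h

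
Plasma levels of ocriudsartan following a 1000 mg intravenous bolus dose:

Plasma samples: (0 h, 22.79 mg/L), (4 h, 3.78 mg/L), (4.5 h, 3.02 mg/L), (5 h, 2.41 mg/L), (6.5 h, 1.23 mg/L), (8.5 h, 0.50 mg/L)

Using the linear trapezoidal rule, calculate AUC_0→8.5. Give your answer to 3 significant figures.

Trapezoidal AUC_0→8.5:
  [0→4]: (22.79+3.78)/2 × 4 = 53.14
  [4→4.5]: (3.78+3.02)/2 × 0.5 = 1.7
  [4.5→5]: (3.02+2.41)/2 × 0.5 = 1.3575
  [5→6.5]: (2.41+1.23)/2 × 1.5 = 2.73
  [6.5→8.5]: (1.23+0.50)/2 × 2 = 1.73
  Sum = 60.6575 mg/L·h

AUC = 60.7 mg/L·h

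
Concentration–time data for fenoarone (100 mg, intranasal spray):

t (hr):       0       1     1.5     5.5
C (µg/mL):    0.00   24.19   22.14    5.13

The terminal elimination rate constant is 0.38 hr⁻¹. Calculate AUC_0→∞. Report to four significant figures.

Trapezoidal AUC_0→5.5:
  [0→1]: (0.00+24.19)/2 × 1 = 12.095
  [1→1.5]: (24.19+22.14)/2 × 0.5 = 11.5825
  [1.5→5.5]: (22.14+5.13)/2 × 4 = 54.54
  Sum = 78.2175 µg/mL·hr
Extrapolated tail: C_last / k_e = 5.13 / 0.38 = 13.500
AUC_0→∞ = 78.2175 + 13.500 = 91.7175 µg/mL·hr

AUC = 91.72 µg/mL·hr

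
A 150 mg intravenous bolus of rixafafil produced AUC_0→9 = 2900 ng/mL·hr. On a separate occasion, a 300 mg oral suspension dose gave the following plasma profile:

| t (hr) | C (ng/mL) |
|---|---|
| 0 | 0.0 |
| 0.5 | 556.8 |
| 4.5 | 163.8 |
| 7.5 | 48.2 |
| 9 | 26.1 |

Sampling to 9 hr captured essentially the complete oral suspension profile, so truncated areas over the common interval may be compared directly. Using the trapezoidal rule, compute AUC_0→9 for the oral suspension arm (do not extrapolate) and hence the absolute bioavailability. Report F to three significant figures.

F = 0.337

Trapezoidal AUC_0→9 (oral suspension):
  [0→0.5]: (0.0+556.8)/2 × 0.5 = 139.2
  [0.5→4.5]: (556.8+163.8)/2 × 4 = 1441.2
  [4.5→7.5]: (163.8+48.2)/2 × 3 = 318.0
  [7.5→9]: (48.2+26.1)/2 × 1.5 = 55.725
  Sum = 1954.125 ng/mL·hr
F = (AUC_ev/D_ev)/(AUC_iv/D_iv) = (1954.125/300)/(2900/150) = 6.51375/19.3333 = 0.3369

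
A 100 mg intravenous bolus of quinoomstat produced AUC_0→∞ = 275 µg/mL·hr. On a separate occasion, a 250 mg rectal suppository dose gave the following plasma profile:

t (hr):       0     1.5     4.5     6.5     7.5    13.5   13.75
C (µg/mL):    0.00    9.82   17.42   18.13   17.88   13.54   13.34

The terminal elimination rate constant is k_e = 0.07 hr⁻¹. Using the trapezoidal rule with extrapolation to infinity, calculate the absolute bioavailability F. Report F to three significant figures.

Trapezoidal AUC_0→13.75 (rectal suppository):
  [0→1.5]: (0.00+9.82)/2 × 1.5 = 7.365
  [1.5→4.5]: (9.82+17.42)/2 × 3 = 40.86
  [4.5→6.5]: (17.42+18.13)/2 × 2 = 35.55
  [6.5→7.5]: (18.13+17.88)/2 × 1 = 18.005
  [7.5→13.5]: (17.88+13.54)/2 × 6 = 94.26
  [13.5→13.75]: (13.54+13.34)/2 × 0.25 = 3.36
  Sum = 199.4 µg/mL·hr
Tail: C_last/k_e = 13.34/0.07 = 190.571
AUC_0→∞ (rectal suppository) = 199.4 + 190.571 = 389.971 µg/mL·hr
F = (AUC_ev/D_ev)/(AUC_iv/D_iv) = (389.971/250)/(275/100) = 1.559884/2.75 = 0.5672

F = 0.567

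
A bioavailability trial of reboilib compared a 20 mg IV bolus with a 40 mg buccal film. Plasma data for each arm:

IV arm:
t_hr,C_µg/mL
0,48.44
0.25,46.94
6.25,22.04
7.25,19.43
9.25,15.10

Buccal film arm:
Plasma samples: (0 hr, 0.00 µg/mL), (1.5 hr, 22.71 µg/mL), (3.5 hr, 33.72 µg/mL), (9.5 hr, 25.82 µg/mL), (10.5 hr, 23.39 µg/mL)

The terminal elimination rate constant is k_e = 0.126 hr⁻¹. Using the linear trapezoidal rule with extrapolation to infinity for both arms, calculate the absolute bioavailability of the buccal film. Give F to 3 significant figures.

F = 0.587

Trapezoidal AUC_0→9.25 (IV):
  [0→0.25]: (48.44+46.94)/2 × 0.25 = 11.9225
  [0.25→6.25]: (46.94+22.04)/2 × 6 = 206.94
  [6.25→7.25]: (22.04+19.43)/2 × 1 = 20.735
  [7.25→9.25]: (19.43+15.10)/2 × 2 = 34.53
  Sum = 274.1275 µg/mL·hr
IV tail: 15.10/0.126 = 119.841; AUC_iv,0→∞ = 274.1275 + 119.841 = 393.9685 µg/mL·hr
Trapezoidal AUC_0→10.5 (buccal film):
  [0→1.5]: (0.00+22.71)/2 × 1.5 = 17.0325
  [1.5→3.5]: (22.71+33.72)/2 × 2 = 56.43
  [3.5→9.5]: (33.72+25.82)/2 × 6 = 178.62
  [9.5→10.5]: (25.82+23.39)/2 × 1 = 24.605
  Sum = 276.6875 µg/mL·hr
buccal film tail: 23.39/0.126 = 185.635; AUC_ev,0→∞ = 276.6875 + 185.635 = 462.3225 µg/mL·hr
F = (AUC_ev/D_ev)/(AUC_iv/D_iv) = (462.3225/40)/(393.9685/20) = 11.5581/19.698425 = 0.5868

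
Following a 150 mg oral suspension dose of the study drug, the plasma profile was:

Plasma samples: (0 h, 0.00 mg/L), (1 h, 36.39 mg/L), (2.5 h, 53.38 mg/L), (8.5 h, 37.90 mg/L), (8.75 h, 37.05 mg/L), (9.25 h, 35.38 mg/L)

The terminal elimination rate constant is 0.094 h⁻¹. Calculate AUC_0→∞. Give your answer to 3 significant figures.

AUC = 763 mg/L·h

Trapezoidal AUC_0→9.25:
  [0→1]: (0.00+36.39)/2 × 1 = 18.195
  [1→2.5]: (36.39+53.38)/2 × 1.5 = 67.3275
  [2.5→8.5]: (53.38+37.90)/2 × 6 = 273.84
  [8.5→8.75]: (37.90+37.05)/2 × 0.25 = 9.36875
  [8.75→9.25]: (37.05+35.38)/2 × 0.5 = 18.1075
  Sum = 386.83875 mg/L·h
Extrapolated tail: C_last / k_e = 35.38 / 0.094 = 376.383
AUC_0→∞ = 386.83875 + 376.383 = 763.22175 mg/L·h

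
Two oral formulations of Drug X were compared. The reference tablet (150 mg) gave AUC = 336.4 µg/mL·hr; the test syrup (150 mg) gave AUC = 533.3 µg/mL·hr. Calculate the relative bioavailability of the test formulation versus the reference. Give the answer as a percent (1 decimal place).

F_rel = (AUC_test/D_test) / (AUC_ref/D_ref)
      = (533.3/150) / (336.4/150)
      = 3.55533 / 2.24267 = 1.5853 = 158.53%

F_rel = 158.5%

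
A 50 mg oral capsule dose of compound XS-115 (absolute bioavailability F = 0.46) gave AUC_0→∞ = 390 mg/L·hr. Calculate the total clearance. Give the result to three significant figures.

CL = 0.0590 L/hr

CL = F × Dose / AUC_0→∞
   = 0.46 × 50 / 390 = 0.0589744 L/hr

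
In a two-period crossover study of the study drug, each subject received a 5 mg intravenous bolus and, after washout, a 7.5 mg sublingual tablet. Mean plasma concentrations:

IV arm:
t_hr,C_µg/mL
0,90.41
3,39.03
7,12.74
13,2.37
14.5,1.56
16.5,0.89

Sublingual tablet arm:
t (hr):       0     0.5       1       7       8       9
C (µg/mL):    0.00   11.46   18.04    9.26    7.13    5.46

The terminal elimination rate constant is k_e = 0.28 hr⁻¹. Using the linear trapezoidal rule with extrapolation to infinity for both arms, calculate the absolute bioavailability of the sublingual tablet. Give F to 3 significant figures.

Trapezoidal AUC_0→16.5 (IV):
  [0→3]: (90.41+39.03)/2 × 3 = 194.16
  [3→7]: (39.03+12.74)/2 × 4 = 103.54
  [7→13]: (12.74+2.37)/2 × 6 = 45.33
  [13→14.5]: (2.37+1.56)/2 × 1.5 = 2.9475
  [14.5→16.5]: (1.56+0.89)/2 × 2 = 2.45
  Sum = 348.4275 µg/mL·hr
IV tail: 0.89/0.28 = 3.179; AUC_iv,0→∞ = 348.4275 + 3.179 = 351.6065 µg/mL·hr
Trapezoidal AUC_0→9 (sublingual tablet):
  [0→0.5]: (0.00+11.46)/2 × 0.5 = 2.865
  [0.5→1]: (11.46+18.04)/2 × 0.5 = 7.375
  [1→7]: (18.04+9.26)/2 × 6 = 81.9
  [7→8]: (9.26+7.13)/2 × 1 = 8.195
  [8→9]: (7.13+5.46)/2 × 1 = 6.295
  Sum = 106.63 µg/mL·hr
sublingual tablet tail: 5.46/0.28 = 19.500; AUC_ev,0→∞ = 106.63 + 19.500 = 126.13 µg/mL·hr
F = (AUC_ev/D_ev)/(AUC_iv/D_iv) = (126.13/7.5)/(351.6065/5) = 16.8173/70.3213 = 0.2391

F = 0.239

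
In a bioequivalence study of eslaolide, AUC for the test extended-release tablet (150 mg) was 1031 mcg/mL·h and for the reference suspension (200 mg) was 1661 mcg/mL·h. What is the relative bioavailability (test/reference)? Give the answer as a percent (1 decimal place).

F_rel = (AUC_test/D_test) / (AUC_ref/D_ref)
      = (1031/150) / (1661/200)
      = 6.87333 / 8.305 = 0.8276 = 82.76%

F_rel = 82.8%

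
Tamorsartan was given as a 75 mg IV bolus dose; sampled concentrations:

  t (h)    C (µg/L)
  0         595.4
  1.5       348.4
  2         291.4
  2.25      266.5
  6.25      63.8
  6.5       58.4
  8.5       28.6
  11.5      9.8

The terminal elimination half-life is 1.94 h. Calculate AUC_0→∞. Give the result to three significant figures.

AUC = 1790 µg/L·h

Trapezoidal AUC_0→11.5:
  [0→1.5]: (595.4+348.4)/2 × 1.5 = 707.85
  [1.5→2]: (348.4+291.4)/2 × 0.5 = 159.95
  [2→2.25]: (291.4+266.5)/2 × 0.25 = 69.7375
  [2.25→6.25]: (266.5+63.8)/2 × 4 = 660.6
  [6.25→6.5]: (63.8+58.4)/2 × 0.25 = 15.275
  [6.5→8.5]: (58.4+28.6)/2 × 2 = 87.0
  [8.5→11.5]: (28.6+9.8)/2 × 3 = 57.6
  Sum = 1758.0125 µg/L·h
k_e = ln2 / t½ = 0.693147 / 1.94 = 0.3573 h^-1
Extrapolated tail: C_last / k_e = 9.8 / 0.3573 = 27.428
AUC_0→∞ = 1758.0125 + 27.428 = 1785.4405 µg/L·h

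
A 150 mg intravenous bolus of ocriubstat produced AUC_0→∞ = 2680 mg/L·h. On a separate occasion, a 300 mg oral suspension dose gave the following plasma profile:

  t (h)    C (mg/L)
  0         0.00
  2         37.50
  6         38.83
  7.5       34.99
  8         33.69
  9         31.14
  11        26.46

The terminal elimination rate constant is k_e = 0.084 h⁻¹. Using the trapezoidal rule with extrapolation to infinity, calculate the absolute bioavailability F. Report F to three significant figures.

F = 0.125

Trapezoidal AUC_0→11 (oral suspension):
  [0→2]: (0.00+37.50)/2 × 2 = 37.5
  [2→6]: (37.50+38.83)/2 × 4 = 152.66
  [6→7.5]: (38.83+34.99)/2 × 1.5 = 55.365
  [7.5→8]: (34.99+33.69)/2 × 0.5 = 17.17
  [8→9]: (33.69+31.14)/2 × 1 = 32.415
  [9→11]: (31.14+26.46)/2 × 2 = 57.6
  Sum = 352.71 mg/L·h
Tail: C_last/k_e = 26.46/0.084 = 315.000
AUC_0→∞ (oral suspension) = 352.71 + 315.000 = 667.71 mg/L·h
F = (AUC_ev/D_ev)/(AUC_iv/D_iv) = (667.71/300)/(2680/150) = 2.2257/17.8667 = 0.1246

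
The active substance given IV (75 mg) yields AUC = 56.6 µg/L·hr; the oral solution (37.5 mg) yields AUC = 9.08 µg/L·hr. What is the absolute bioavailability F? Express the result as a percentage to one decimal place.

F = 32.1%

F = (AUC_ev / D_ev) / (AUC_iv / D_iv)
  = (9.08/37.5) / (56.6/75)
  = 0.242133 / 0.754667 = 0.3208
  = 32.08%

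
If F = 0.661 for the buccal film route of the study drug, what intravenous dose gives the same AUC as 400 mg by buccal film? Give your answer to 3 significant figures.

Systemic exposure from an extravascular dose = F × D_ev, so the equivalent IV dose is F × D_ev.
D_iv = F × D_ev = 0.661 × 400 = 264.4 mg

D_iv = 264 mg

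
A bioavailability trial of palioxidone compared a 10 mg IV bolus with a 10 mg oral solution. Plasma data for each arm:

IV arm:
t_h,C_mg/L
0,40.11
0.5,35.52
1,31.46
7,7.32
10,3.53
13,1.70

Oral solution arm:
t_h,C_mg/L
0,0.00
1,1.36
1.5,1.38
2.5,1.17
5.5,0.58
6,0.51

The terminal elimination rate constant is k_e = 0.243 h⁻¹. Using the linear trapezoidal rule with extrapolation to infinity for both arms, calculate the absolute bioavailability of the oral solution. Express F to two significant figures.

Trapezoidal AUC_0→13 (IV):
  [0→0.5]: (40.11+35.52)/2 × 0.5 = 18.9075
  [0.5→1]: (35.52+31.46)/2 × 0.5 = 16.745
  [1→7]: (31.46+7.32)/2 × 6 = 116.34
  [7→10]: (7.32+3.53)/2 × 3 = 16.275
  [10→13]: (3.53+1.70)/2 × 3 = 7.845
  Sum = 176.1125 mg/L·h
IV tail: 1.70/0.243 = 6.996; AUC_iv,0→∞ = 176.1125 + 6.996 = 183.1085 mg/L·h
Trapezoidal AUC_0→6 (oral solution):
  [0→1]: (0.00+1.36)/2 × 1 = 0.68
  [1→1.5]: (1.36+1.38)/2 × 0.5 = 0.685
  [1.5→2.5]: (1.38+1.17)/2 × 1 = 1.275
  [2.5→5.5]: (1.17+0.58)/2 × 3 = 2.625
  [5.5→6]: (0.58+0.51)/2 × 0.5 = 0.2725
  Sum = 5.5375 mg/L·h
oral solution tail: 0.51/0.243 = 2.099; AUC_ev,0→∞ = 5.5375 + 2.099 = 7.6365 mg/L·h
F = (AUC_ev/D_ev)/(AUC_iv/D_iv) = (7.6365/10)/(183.1085/10) = 0.76365/18.31085 = 0.0417

F = 0.042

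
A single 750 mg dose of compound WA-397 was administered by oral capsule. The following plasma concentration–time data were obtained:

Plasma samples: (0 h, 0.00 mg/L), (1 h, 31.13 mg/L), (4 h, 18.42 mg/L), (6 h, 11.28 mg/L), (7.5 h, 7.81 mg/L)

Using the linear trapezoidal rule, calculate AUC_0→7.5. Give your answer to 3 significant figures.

Trapezoidal AUC_0→7.5:
  [0→1]: (0.00+31.13)/2 × 1 = 15.565
  [1→4]: (31.13+18.42)/2 × 3 = 74.325
  [4→6]: (18.42+11.28)/2 × 2 = 29.7
  [6→7.5]: (11.28+7.81)/2 × 1.5 = 14.3175
  Sum = 133.9075 mg/L·h

AUC = 134 mg/L·h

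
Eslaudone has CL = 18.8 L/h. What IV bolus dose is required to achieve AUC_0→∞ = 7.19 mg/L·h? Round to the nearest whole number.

Dose = 135 mg

Dose_iv = CL × AUC_0→∞
     = 18.8 × 7.19 = 135.172 mg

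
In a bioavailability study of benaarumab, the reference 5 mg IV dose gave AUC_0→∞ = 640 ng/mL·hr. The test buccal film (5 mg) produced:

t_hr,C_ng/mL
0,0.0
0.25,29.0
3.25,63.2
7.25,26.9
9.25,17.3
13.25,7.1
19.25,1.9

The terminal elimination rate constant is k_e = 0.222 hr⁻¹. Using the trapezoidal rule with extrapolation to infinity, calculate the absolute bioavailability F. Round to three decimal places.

F = 0.704

Trapezoidal AUC_0→19.25 (buccal film):
  [0→0.25]: (0.0+29.0)/2 × 0.25 = 3.625
  [0.25→3.25]: (29.0+63.2)/2 × 3 = 138.3
  [3.25→7.25]: (63.2+26.9)/2 × 4 = 180.2
  [7.25→9.25]: (26.9+17.3)/2 × 2 = 44.2
  [9.25→13.25]: (17.3+7.1)/2 × 4 = 48.8
  [13.25→19.25]: (7.1+1.9)/2 × 6 = 27.0
  Sum = 442.125 ng/mL·hr
Tail: C_last/k_e = 1.9/0.222 = 8.559
AUC_0→∞ (buccal film) = 442.125 + 8.559 = 450.684 ng/mL·hr
F = (AUC_ev/D_ev)/(AUC_iv/D_iv) = (450.684/5)/(640/5) = 90.1368/128 = 0.7042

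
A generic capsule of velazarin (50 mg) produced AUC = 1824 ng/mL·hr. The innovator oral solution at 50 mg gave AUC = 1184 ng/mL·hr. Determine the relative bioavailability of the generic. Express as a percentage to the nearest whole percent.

F_rel = 154%

F_rel = (AUC_test/D_test) / (AUC_ref/D_ref)
      = (1824/50) / (1184/50)
      = 36.48 / 23.68 = 1.5405 = 154.05%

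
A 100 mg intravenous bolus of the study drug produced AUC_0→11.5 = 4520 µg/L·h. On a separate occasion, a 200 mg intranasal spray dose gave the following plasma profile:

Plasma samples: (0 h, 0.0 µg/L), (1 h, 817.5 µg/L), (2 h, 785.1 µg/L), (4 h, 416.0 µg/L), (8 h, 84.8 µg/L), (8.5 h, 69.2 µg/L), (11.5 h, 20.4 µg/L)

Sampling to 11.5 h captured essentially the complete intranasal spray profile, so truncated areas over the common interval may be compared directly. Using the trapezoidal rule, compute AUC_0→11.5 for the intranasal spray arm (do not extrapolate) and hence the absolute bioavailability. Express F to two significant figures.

Trapezoidal AUC_0→11.5 (intranasal spray):
  [0→1]: (0.0+817.5)/2 × 1 = 408.75
  [1→2]: (817.5+785.1)/2 × 1 = 801.3
  [2→4]: (785.1+416.0)/2 × 2 = 1201.1
  [4→8]: (416.0+84.8)/2 × 4 = 1001.6
  [8→8.5]: (84.8+69.2)/2 × 0.5 = 38.5
  [8.5→11.5]: (69.2+20.4)/2 × 3 = 134.4
  Sum = 3585.65 µg/L·h
F = (AUC_ev/D_ev)/(AUC_iv/D_iv) = (3585.65/200)/(4520/100) = 17.92825/45.2 = 0.3966

F = 0.40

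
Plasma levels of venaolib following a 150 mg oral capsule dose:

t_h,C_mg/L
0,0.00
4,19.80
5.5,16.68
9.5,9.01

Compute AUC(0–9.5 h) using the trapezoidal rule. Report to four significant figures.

AUC = 118.3 mg/L·h

Trapezoidal AUC_0→9.5:
  [0→4]: (0.00+19.80)/2 × 4 = 39.6
  [4→5.5]: (19.80+16.68)/2 × 1.5 = 27.36
  [5.5→9.5]: (16.68+9.01)/2 × 4 = 51.38
  Sum = 118.34 mg/L·h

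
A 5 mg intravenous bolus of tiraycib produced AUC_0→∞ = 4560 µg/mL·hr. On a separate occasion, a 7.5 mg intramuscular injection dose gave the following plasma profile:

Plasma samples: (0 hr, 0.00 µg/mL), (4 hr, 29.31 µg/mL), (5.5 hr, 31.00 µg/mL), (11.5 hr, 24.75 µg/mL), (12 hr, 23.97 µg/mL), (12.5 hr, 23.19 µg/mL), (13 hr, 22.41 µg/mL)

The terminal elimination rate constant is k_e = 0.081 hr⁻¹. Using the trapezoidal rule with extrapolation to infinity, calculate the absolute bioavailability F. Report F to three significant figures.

F = 0.0853

Trapezoidal AUC_0→13 (intramuscular injection):
  [0→4]: (0.00+29.31)/2 × 4 = 58.62
  [4→5.5]: (29.31+31.00)/2 × 1.5 = 45.2325
  [5.5→11.5]: (31.00+24.75)/2 × 6 = 167.25
  [11.5→12]: (24.75+23.97)/2 × 0.5 = 12.18
  [12→12.5]: (23.97+23.19)/2 × 0.5 = 11.79
  [12.5→13]: (23.19+22.41)/2 × 0.5 = 11.4
  Sum = 306.4725 µg/mL·hr
Tail: C_last/k_e = 22.41/0.081 = 276.667
AUC_0→∞ (intramuscular injection) = 306.4725 + 276.667 = 583.1395 µg/mL·hr
F = (AUC_ev/D_ev)/(AUC_iv/D_iv) = (583.1395/7.5)/(4560/5) = 77.7519/912 = 0.0853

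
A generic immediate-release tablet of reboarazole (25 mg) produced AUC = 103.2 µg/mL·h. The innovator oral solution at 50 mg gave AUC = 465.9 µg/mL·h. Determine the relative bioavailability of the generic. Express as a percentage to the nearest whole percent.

F_rel = (AUC_test/D_test) / (AUC_ref/D_ref)
      = (103.2/25) / (465.9/50)
      = 4.128 / 9.318 = 0.4430 = 44.30%

F_rel = 44%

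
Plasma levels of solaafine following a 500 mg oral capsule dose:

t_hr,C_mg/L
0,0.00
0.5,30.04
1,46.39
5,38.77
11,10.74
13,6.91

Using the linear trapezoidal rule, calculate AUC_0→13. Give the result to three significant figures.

AUC = 363 mg/L·hr

Trapezoidal AUC_0→13:
  [0→0.5]: (0.00+30.04)/2 × 0.5 = 7.51
  [0.5→1]: (30.04+46.39)/2 × 0.5 = 19.1075
  [1→5]: (46.39+38.77)/2 × 4 = 170.32
  [5→11]: (38.77+10.74)/2 × 6 = 148.53
  [11→13]: (10.74+6.91)/2 × 2 = 17.65
  Sum = 363.1175 mg/L·hr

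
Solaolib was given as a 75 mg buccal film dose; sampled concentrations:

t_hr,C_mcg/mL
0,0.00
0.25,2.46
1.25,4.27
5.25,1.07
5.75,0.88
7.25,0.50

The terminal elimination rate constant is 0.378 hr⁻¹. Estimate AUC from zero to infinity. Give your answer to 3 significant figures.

Trapezoidal AUC_0→7.25:
  [0→0.25]: (0.00+2.46)/2 × 0.25 = 0.3075
  [0.25→1.25]: (2.46+4.27)/2 × 1 = 3.365
  [1.25→5.25]: (4.27+1.07)/2 × 4 = 10.68
  [5.25→5.75]: (1.07+0.88)/2 × 0.5 = 0.4875
  [5.75→7.25]: (0.88+0.50)/2 × 1.5 = 1.035
  Sum = 15.875 mcg/mL·hr
Extrapolated tail: C_last / k_e = 0.50 / 0.378 = 1.323
AUC_0→∞ = 15.875 + 1.323 = 17.198 mcg/mL·hr

AUC = 17.2 mcg/mL·hr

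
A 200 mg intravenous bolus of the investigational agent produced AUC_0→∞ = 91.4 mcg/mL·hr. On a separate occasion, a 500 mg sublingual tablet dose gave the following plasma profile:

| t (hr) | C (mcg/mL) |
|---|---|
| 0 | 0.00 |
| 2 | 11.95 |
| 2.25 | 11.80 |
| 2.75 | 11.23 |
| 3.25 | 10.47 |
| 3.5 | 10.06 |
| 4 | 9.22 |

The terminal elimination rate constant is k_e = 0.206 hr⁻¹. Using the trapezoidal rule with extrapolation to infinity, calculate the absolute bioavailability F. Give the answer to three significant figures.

Trapezoidal AUC_0→4 (sublingual tablet):
  [0→2]: (0.00+11.95)/2 × 2 = 11.95
  [2→2.25]: (11.95+11.80)/2 × 0.25 = 2.96875
  [2.25→2.75]: (11.80+11.23)/2 × 0.5 = 5.7575
  [2.75→3.25]: (11.23+10.47)/2 × 0.5 = 5.425
  [3.25→3.5]: (10.47+10.06)/2 × 0.25 = 2.56625
  [3.5→4]: (10.06+9.22)/2 × 0.5 = 4.82
  Sum = 33.4875 mcg/mL·hr
Tail: C_last/k_e = 9.22/0.206 = 44.757
AUC_0→∞ (sublingual tablet) = 33.4875 + 44.757 = 78.2445 mcg/mL·hr
F = (AUC_ev/D_ev)/(AUC_iv/D_iv) = (78.2445/500)/(91.4/200) = 0.156489/0.457 = 0.3424

F = 0.342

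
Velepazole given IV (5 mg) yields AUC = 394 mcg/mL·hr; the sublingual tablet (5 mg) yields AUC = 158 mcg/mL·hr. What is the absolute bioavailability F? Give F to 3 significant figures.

F = 0.401

F = (AUC_ev / D_ev) / (AUC_iv / D_iv)
  = (158/5) / (394/5)
  = 31.6 / 78.8 = 0.4010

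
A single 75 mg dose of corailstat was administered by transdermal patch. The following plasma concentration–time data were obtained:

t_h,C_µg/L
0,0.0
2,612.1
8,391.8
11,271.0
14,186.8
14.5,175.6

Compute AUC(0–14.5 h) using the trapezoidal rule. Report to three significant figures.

AUC = 5400 µg/L·h

Trapezoidal AUC_0→14.5:
  [0→2]: (0.0+612.1)/2 × 2 = 612.1
  [2→8]: (612.1+391.8)/2 × 6 = 3011.7
  [8→11]: (391.8+271.0)/2 × 3 = 994.2
  [11→14]: (271.0+186.8)/2 × 3 = 686.7
  [14→14.5]: (186.8+175.6)/2 × 0.5 = 90.6
  Sum = 5395.3 µg/L·h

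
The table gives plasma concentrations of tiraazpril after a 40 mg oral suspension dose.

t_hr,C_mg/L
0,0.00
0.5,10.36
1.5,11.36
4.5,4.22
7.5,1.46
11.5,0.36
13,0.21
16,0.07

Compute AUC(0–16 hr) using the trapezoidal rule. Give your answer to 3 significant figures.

AUC = 49.8 mg/L·hr

Trapezoidal AUC_0→16:
  [0→0.5]: (0.00+10.36)/2 × 0.5 = 2.59
  [0.5→1.5]: (10.36+11.36)/2 × 1 = 10.86
  [1.5→4.5]: (11.36+4.22)/2 × 3 = 23.37
  [4.5→7.5]: (4.22+1.46)/2 × 3 = 8.52
  [7.5→11.5]: (1.46+0.36)/2 × 4 = 3.64
  [11.5→13]: (0.36+0.21)/2 × 1.5 = 0.4275
  [13→16]: (0.21+0.07)/2 × 3 = 0.42
  Sum = 49.8275 mg/L·hr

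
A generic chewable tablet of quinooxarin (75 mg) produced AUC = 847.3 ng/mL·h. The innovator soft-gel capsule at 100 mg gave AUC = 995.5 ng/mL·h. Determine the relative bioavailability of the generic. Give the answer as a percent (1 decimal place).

F_rel = (AUC_test/D_test) / (AUC_ref/D_ref)
      = (847.3/75) / (995.5/100)
      = 11.2973 / 9.955 = 1.1348 = 113.48%

F_rel = 113.5%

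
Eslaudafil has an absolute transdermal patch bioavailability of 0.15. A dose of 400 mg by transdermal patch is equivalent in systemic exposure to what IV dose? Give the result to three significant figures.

Systemic exposure from an extravascular dose = F × D_ev, so the equivalent IV dose is F × D_ev.
D_iv = F × D_ev = 0.15 × 400 = 60 mg

D_iv = 60.0 mg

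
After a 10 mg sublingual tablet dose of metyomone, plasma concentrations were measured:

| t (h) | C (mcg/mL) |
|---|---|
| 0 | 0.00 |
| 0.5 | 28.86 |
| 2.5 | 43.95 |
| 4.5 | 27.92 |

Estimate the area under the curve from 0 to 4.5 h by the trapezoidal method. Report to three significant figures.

Trapezoidal AUC_0→4.5:
  [0→0.5]: (0.00+28.86)/2 × 0.5 = 7.215
  [0.5→2.5]: (28.86+43.95)/2 × 2 = 72.81
  [2.5→4.5]: (43.95+27.92)/2 × 2 = 71.87
  Sum = 151.895 mcg/mL·h

AUC = 152 mcg/mL·h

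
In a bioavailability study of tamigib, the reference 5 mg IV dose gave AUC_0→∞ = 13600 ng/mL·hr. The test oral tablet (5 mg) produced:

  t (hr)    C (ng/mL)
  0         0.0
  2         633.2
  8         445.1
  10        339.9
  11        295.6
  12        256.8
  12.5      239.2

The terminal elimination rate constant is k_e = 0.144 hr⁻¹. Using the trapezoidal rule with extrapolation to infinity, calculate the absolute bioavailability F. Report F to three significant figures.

Trapezoidal AUC_0→12.5 (oral tablet):
  [0→2]: (0.0+633.2)/2 × 2 = 633.2
  [2→8]: (633.2+445.1)/2 × 6 = 3234.9
  [8→10]: (445.1+339.9)/2 × 2 = 785.0
  [10→11]: (339.9+295.6)/2 × 1 = 317.75
  [11→12]: (295.6+256.8)/2 × 1 = 276.2
  [12→12.5]: (256.8+239.2)/2 × 0.5 = 124.0
  Sum = 5371.05 ng/mL·hr
Tail: C_last/k_e = 239.2/0.144 = 1661.111
AUC_0→∞ (oral tablet) = 5371.05 + 1661.111 = 7032.161 ng/mL·hr
F = (AUC_ev/D_ev)/(AUC_iv/D_iv) = (7032.161/5)/(13600/5) = 1406.4322/2720 = 0.5171

F = 0.517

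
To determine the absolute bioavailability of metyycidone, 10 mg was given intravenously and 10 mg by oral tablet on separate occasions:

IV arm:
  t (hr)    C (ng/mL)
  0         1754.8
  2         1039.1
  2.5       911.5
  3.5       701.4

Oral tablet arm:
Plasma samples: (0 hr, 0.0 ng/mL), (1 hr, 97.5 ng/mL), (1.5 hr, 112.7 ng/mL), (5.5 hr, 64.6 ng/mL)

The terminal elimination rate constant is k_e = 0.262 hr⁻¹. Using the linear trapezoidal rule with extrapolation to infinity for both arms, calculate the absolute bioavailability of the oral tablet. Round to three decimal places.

Trapezoidal AUC_0→3.5 (IV):
  [0→2]: (1754.8+1039.1)/2 × 2 = 2793.9
  [2→2.5]: (1039.1+911.5)/2 × 0.5 = 487.65
  [2.5→3.5]: (911.5+701.4)/2 × 1 = 806.45
  Sum = 4088.0 ng/mL·hr
IV tail: 701.4/0.262 = 2677.099; AUC_iv,0→∞ = 4088.0 + 2677.099 = 6765.099 ng/mL·hr
Trapezoidal AUC_0→5.5 (oral tablet):
  [0→1]: (0.0+97.5)/2 × 1 = 48.75
  [1→1.5]: (97.5+112.7)/2 × 0.5 = 52.55
  [1.5→5.5]: (112.7+64.6)/2 × 4 = 354.6
  Sum = 455.9 ng/mL·hr
oral tablet tail: 64.6/0.262 = 246.565; AUC_ev,0→∞ = 455.9 + 246.565 = 702.465 ng/mL·hr
F = (AUC_ev/D_ev)/(AUC_iv/D_iv) = (702.465/10)/(6765.099/10) = 70.2465/676.5099 = 0.1038

F = 0.104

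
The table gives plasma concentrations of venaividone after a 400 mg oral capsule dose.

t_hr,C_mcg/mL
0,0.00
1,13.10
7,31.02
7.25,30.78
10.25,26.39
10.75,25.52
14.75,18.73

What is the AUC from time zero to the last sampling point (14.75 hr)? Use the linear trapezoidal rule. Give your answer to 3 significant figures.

AUC = 334 mcg/mL·hr

Trapezoidal AUC_0→14.75:
  [0→1]: (0.00+13.10)/2 × 1 = 6.55
  [1→7]: (13.10+31.02)/2 × 6 = 132.36
  [7→7.25]: (31.02+30.78)/2 × 0.25 = 7.725
  [7.25→10.25]: (30.78+26.39)/2 × 3 = 85.755
  [10.25→10.75]: (26.39+25.52)/2 × 0.5 = 12.9775
  [10.75→14.75]: (25.52+18.73)/2 × 4 = 88.5
  Sum = 333.8675 mcg/mL·hr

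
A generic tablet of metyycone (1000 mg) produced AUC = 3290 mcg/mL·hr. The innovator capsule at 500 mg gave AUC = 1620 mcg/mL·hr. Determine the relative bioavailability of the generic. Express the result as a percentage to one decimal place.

F_rel = (AUC_test/D_test) / (AUC_ref/D_ref)
      = (3290/1000) / (1620/500)
      = 3.29 / 3.24 = 1.0154 = 101.54%

F_rel = 101.5%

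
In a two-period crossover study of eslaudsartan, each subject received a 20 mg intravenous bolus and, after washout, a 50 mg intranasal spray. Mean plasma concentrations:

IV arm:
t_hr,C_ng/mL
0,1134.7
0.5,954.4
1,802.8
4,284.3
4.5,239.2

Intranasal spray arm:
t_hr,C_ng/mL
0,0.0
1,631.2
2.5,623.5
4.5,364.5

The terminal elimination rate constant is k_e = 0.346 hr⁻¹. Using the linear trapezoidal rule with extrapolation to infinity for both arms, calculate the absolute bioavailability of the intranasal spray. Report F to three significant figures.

F = 0.386

Trapezoidal AUC_0→4.5 (IV):
  [0→0.5]: (1134.7+954.4)/2 × 0.5 = 522.275
  [0.5→1]: (954.4+802.8)/2 × 0.5 = 439.3
  [1→4]: (802.8+284.3)/2 × 3 = 1630.65
  [4→4.5]: (284.3+239.2)/2 × 0.5 = 130.875
  Sum = 2723.1 ng/mL·hr
IV tail: 239.2/0.346 = 691.329; AUC_iv,0→∞ = 2723.1 + 691.329 = 3414.429 ng/mL·hr
Trapezoidal AUC_0→4.5 (intranasal spray):
  [0→1]: (0.0+631.2)/2 × 1 = 315.6
  [1→2.5]: (631.2+623.5)/2 × 1.5 = 941.025
  [2.5→4.5]: (623.5+364.5)/2 × 2 = 988.0
  Sum = 2244.625 ng/mL·hr
intranasal spray tail: 364.5/0.346 = 1053.468; AUC_ev,0→∞ = 2244.625 + 1053.468 = 3298.093 ng/mL·hr
F = (AUC_ev/D_ev)/(AUC_iv/D_iv) = (3298.093/50)/(3414.429/20) = 65.96186/170.72145 = 0.3864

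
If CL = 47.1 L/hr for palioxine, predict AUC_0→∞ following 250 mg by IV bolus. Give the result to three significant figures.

AUC = 5.31 mg/L·hr

AUC_0→∞ = Dose_iv / CL
        = 250 / 47.1 = 5.30786 mg/L·hr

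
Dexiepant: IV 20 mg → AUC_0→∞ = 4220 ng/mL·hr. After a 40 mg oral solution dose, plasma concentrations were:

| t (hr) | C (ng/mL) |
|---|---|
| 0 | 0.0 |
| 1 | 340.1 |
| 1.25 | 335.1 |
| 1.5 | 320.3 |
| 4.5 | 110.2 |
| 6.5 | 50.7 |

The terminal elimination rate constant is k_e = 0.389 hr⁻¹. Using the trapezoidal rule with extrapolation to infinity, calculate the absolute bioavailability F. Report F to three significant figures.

F = 0.151

Trapezoidal AUC_0→6.5 (oral solution):
  [0→1]: (0.0+340.1)/2 × 1 = 170.05
  [1→1.25]: (340.1+335.1)/2 × 0.25 = 84.4
  [1.25→1.5]: (335.1+320.3)/2 × 0.25 = 81.925
  [1.5→4.5]: (320.3+110.2)/2 × 3 = 645.75
  [4.5→6.5]: (110.2+50.7)/2 × 2 = 160.9
  Sum = 1143.025 ng/mL·hr
Tail: C_last/k_e = 50.7/0.389 = 130.334
AUC_0→∞ (oral solution) = 1143.025 + 130.334 = 1273.359 ng/mL·hr
F = (AUC_ev/D_ev)/(AUC_iv/D_iv) = (1273.359/40)/(4220/20) = 31.833975/211 = 0.1509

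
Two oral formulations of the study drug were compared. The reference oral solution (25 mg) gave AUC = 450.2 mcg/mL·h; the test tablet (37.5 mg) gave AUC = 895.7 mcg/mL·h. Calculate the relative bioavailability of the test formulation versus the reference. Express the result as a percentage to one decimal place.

F_rel = (AUC_test/D_test) / (AUC_ref/D_ref)
      = (895.7/37.5) / (450.2/25)
      = 23.8853 / 18.008 = 1.3264 = 132.64%

F_rel = 132.6%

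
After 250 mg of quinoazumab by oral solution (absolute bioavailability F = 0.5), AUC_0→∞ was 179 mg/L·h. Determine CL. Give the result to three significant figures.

CL = F × Dose / AUC_0→∞
   = 0.5 × 250 / 179 = 0.698324 L/h

CL = 0.698 L/h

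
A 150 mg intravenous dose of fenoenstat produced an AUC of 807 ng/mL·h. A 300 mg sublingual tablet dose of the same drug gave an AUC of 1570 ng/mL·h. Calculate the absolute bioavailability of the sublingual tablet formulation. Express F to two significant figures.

F = (AUC_ev / D_ev) / (AUC_iv / D_iv)
  = (1570/300) / (807/150)
  = 5.23333 / 5.38 = 0.9727

F = 0.97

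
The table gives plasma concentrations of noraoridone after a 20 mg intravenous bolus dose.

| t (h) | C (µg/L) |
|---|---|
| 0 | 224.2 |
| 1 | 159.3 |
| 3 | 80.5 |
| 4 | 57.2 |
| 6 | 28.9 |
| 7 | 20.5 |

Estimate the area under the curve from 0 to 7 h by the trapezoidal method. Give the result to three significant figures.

AUC = 611 µg/L·h

Trapezoidal AUC_0→7:
  [0→1]: (224.2+159.3)/2 × 1 = 191.75
  [1→3]: (159.3+80.5)/2 × 2 = 239.8
  [3→4]: (80.5+57.2)/2 × 1 = 68.85
  [4→6]: (57.2+28.9)/2 × 2 = 86.1
  [6→7]: (28.9+20.5)/2 × 1 = 24.7
  Sum = 611.2 µg/L·h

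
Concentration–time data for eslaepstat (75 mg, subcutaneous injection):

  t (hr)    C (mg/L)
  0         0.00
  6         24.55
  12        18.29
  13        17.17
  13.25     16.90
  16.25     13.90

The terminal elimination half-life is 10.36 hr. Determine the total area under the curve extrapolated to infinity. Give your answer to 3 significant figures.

AUC = 478 mg/L·hr

Trapezoidal AUC_0→16.25:
  [0→6]: (0.00+24.55)/2 × 6 = 73.65
  [6→12]: (24.55+18.29)/2 × 6 = 128.52
  [12→13]: (18.29+17.17)/2 × 1 = 17.73
  [13→13.25]: (17.17+16.90)/2 × 0.25 = 4.25875
  [13.25→16.25]: (16.90+13.90)/2 × 3 = 46.2
  Sum = 270.35875 mg/L·hr
k_e = ln2 / t½ = 0.693147 / 10.36 = 0.0669 hr^-1
Extrapolated tail: C_last / k_e = 13.90 / 0.0669 = 207.773
AUC_0→∞ = 270.35875 + 207.773 = 478.13175 mg/L·hr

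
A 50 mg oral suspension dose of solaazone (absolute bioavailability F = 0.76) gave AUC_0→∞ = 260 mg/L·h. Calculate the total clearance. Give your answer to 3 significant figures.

CL = F × Dose / AUC_0→∞
   = 0.76 × 50 / 260 = 0.146154 L/h

CL = 0.146 L/h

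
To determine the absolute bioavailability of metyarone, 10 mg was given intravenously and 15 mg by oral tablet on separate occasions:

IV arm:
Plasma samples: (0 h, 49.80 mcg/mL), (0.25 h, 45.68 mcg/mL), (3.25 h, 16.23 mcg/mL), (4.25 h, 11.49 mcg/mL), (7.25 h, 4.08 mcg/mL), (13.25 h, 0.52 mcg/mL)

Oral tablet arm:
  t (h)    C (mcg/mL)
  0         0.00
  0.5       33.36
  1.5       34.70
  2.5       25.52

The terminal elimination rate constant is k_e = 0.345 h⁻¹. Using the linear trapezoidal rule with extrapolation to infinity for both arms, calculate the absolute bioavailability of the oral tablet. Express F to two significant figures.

Trapezoidal AUC_0→13.25 (IV):
  [0→0.25]: (49.80+45.68)/2 × 0.25 = 11.935
  [0.25→3.25]: (45.68+16.23)/2 × 3 = 92.865
  [3.25→4.25]: (16.23+11.49)/2 × 1 = 13.86
  [4.25→7.25]: (11.49+4.08)/2 × 3 = 23.355
  [7.25→13.25]: (4.08+0.52)/2 × 6 = 13.8
  Sum = 155.815 mcg/mL·h
IV tail: 0.52/0.345 = 1.507; AUC_iv,0→∞ = 155.815 + 1.507 = 157.322 mcg/mL·h
Trapezoidal AUC_0→2.5 (oral tablet):
  [0→0.5]: (0.00+33.36)/2 × 0.5 = 8.34
  [0.5→1.5]: (33.36+34.70)/2 × 1 = 34.03
  [1.5→2.5]: (34.70+25.52)/2 × 1 = 30.11
  Sum = 72.48 mcg/mL·h
oral tablet tail: 25.52/0.345 = 73.971; AUC_ev,0→∞ = 72.48 + 73.971 = 146.451 mcg/mL·h
F = (AUC_ev/D_ev)/(AUC_iv/D_iv) = (146.451/15)/(157.322/10) = 9.7634/15.7322 = 0.6206

F = 0.62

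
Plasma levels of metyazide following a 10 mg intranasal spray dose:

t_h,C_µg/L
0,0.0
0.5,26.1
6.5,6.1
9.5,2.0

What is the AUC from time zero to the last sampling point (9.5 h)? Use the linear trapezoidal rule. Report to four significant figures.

AUC = 115.3 µg/L·h

Trapezoidal AUC_0→9.5:
  [0→0.5]: (0.0+26.1)/2 × 0.5 = 6.525
  [0.5→6.5]: (26.1+6.1)/2 × 6 = 96.6
  [6.5→9.5]: (6.1+2.0)/2 × 3 = 12.15
  Sum = 115.275 µg/L·h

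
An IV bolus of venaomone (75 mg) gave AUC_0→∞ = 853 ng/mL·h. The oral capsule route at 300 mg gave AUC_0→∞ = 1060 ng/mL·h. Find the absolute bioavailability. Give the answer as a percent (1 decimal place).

F = 31.1%

F = (AUC_ev / D_ev) / (AUC_iv / D_iv)
  = (1060/300) / (853/75)
  = 3.53333 / 11.3733 = 0.3107
  = 31.07%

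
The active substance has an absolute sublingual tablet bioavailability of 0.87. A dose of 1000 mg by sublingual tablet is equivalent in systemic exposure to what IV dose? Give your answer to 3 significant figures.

Systemic exposure from an extravascular dose = F × D_ev, so the equivalent IV dose is F × D_ev.
D_iv = F × D_ev = 0.87 × 1000 = 870 mg

D_iv = 870 mg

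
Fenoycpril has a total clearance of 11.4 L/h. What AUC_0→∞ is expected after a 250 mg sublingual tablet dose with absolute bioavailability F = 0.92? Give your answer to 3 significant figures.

AUC_0→∞ = F × Dose / CL
        = 0.92 × 250 / 11.4 = 20.1754 mg/L·h

AUC = 20.2 mg/L·h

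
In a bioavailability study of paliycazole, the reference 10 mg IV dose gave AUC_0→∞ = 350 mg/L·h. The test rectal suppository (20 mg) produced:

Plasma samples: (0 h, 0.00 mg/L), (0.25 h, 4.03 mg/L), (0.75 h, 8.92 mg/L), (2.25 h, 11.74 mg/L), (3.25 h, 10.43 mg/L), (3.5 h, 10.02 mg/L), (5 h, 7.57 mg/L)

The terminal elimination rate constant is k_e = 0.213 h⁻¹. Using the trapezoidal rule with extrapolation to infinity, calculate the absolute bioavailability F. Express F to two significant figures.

Trapezoidal AUC_0→5 (rectal suppository):
  [0→0.25]: (0.00+4.03)/2 × 0.25 = 0.50375
  [0.25→0.75]: (4.03+8.92)/2 × 0.5 = 3.2375
  [0.75→2.25]: (8.92+11.74)/2 × 1.5 = 15.495
  [2.25→3.25]: (11.74+10.43)/2 × 1 = 11.085
  [3.25→3.5]: (10.43+10.02)/2 × 0.25 = 2.55625
  [3.5→5]: (10.02+7.57)/2 × 1.5 = 13.1925
  Sum = 46.07 mg/L·h
Tail: C_last/k_e = 7.57/0.213 = 35.540
AUC_0→∞ (rectal suppository) = 46.07 + 35.540 = 81.61 mg/L·h
F = (AUC_ev/D_ev)/(AUC_iv/D_iv) = (81.61/20)/(350/10) = 4.0805/35 = 0.1166

F = 0.12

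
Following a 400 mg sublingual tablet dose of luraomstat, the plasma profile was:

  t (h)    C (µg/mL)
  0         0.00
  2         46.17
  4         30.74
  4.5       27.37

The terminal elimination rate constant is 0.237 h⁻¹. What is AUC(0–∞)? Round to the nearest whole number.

AUC = 253 µg/mL·h

Trapezoidal AUC_0→4.5:
  [0→2]: (0.00+46.17)/2 × 2 = 46.17
  [2→4]: (46.17+30.74)/2 × 2 = 76.91
  [4→4.5]: (30.74+27.37)/2 × 0.5 = 14.5275
  Sum = 137.6075 µg/mL·h
Extrapolated tail: C_last / k_e = 27.37 / 0.237 = 115.485
AUC_0→∞ = 137.6075 + 115.485 = 253.0925 µg/mL·h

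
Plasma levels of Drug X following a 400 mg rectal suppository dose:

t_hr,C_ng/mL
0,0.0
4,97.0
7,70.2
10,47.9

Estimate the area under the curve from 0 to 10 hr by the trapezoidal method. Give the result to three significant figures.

AUC = 622 ng/mL·hr

Trapezoidal AUC_0→10:
  [0→4]: (0.0+97.0)/2 × 4 = 194.0
  [4→7]: (97.0+70.2)/2 × 3 = 250.8
  [7→10]: (70.2+47.9)/2 × 3 = 177.15
  Sum = 621.95 ng/mL·hr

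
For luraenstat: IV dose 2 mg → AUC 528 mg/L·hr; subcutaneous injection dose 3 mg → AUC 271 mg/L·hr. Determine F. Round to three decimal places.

F = 0.342

F = (AUC_ev / D_ev) / (AUC_iv / D_iv)
  = (271/3) / (528/2)
  = 90.3333 / 264 = 0.3422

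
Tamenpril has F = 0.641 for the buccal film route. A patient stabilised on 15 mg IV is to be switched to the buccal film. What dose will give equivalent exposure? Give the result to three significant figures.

D_buccal = 23.4 mg

For equal systemic exposure: F × D_ev = D_iv
D_ev = D_iv / F = 15 / 0.641 = 23.4009 mg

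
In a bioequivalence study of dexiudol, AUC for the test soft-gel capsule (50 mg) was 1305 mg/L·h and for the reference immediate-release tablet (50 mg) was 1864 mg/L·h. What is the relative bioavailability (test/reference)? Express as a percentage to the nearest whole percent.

F_rel = 70%

F_rel = (AUC_test/D_test) / (AUC_ref/D_ref)
      = (1305/50) / (1864/50)
      = 26.1 / 37.28 = 0.7001 = 70.01%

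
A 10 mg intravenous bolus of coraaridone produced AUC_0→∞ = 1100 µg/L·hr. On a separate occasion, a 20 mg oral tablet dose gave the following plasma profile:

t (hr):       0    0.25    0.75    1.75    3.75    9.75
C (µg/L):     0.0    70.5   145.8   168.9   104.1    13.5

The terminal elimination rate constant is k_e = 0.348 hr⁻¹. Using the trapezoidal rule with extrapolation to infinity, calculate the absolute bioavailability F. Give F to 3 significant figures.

F = 0.402

Trapezoidal AUC_0→9.75 (oral tablet):
  [0→0.25]: (0.0+70.5)/2 × 0.25 = 8.8125
  [0.25→0.75]: (70.5+145.8)/2 × 0.5 = 54.075
  [0.75→1.75]: (145.8+168.9)/2 × 1 = 157.35
  [1.75→3.75]: (168.9+104.1)/2 × 2 = 273.0
  [3.75→9.75]: (104.1+13.5)/2 × 6 = 352.8
  Sum = 846.0375 µg/L·hr
Tail: C_last/k_e = 13.5/0.348 = 38.793
AUC_0→∞ (oral tablet) = 846.0375 + 38.793 = 884.8305 µg/L·hr
F = (AUC_ev/D_ev)/(AUC_iv/D_iv) = (884.8305/20)/(1100/10) = 44.241525/110 = 0.4022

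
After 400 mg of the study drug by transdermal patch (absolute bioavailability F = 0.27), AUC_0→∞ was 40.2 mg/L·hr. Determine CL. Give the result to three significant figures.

CL = 2.69 L/hr

CL = F × Dose / AUC_0→∞
   = 0.27 × 400 / 40.2 = 2.68657 L/hr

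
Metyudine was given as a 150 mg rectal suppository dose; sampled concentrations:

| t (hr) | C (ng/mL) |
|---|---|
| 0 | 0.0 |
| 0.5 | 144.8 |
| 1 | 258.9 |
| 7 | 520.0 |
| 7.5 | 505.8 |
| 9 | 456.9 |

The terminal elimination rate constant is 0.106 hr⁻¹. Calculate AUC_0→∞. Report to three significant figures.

AUC = 7760 ng/mL·hr

Trapezoidal AUC_0→9:
  [0→0.5]: (0.0+144.8)/2 × 0.5 = 36.2
  [0.5→1]: (144.8+258.9)/2 × 0.5 = 100.925
  [1→7]: (258.9+520.0)/2 × 6 = 2336.7
  [7→7.5]: (520.0+505.8)/2 × 0.5 = 256.45
  [7.5→9]: (505.8+456.9)/2 × 1.5 = 722.025
  Sum = 3452.3 ng/mL·hr
Extrapolated tail: C_last / k_e = 456.9 / 0.106 = 4310.377
AUC_0→∞ = 3452.3 + 4310.377 = 7762.677 ng/mL·hr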